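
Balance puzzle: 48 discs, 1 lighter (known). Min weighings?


Each weighing has 3 outcomes (left heavy / balance / right heavy), so k weighings distinguish at most 3^k cases; splitting into three near-equal groups achieves this.
Need 3^k ≥ 48: 3^3 = 27 < 48 ≤ 3^4 = 81
k = ⌈log₃(48)⌉ = 4

4


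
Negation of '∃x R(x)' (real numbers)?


Original: ∃x R(x)
Rule: ¬∀→∃, ¬∃→∀, negate predicate.
Negation: ∀x ¬R(x)

∀x ¬R(x)


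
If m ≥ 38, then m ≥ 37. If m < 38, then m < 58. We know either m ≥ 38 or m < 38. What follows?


Constructive dilemma: (P → Q) ∧ (R → S), P ∨ R ⊢ Q ∨ S
Premise 1: m ≥ 38 → m ≥ 37
Premise 2: m < 38 → m < 58
Premise 3: m ≥ 38 ∨ m < 38
Case 1: Assuming m ≥ 38, then by Premise 1, m ≥ 37.
Case 2: Assuming m < 38, then by Premise 2, m < 58.
Since one of m ≥ 38 or m < 38 must hold, we get m ≥ 37 or m < 58.

m ≥ 37 or m < 58.


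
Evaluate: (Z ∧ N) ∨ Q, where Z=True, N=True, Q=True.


Z = True, N = True, Q = True
Expression: (Z ∧ N) ∨ Q
Step 1: Z ∧ N = True AND True = True
Step 2: (True) ∨ Q = True OR True = True

True


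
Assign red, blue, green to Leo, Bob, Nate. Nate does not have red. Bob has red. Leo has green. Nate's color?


From clues:
  Leo → green
  Bob → red
By elimination, Nate gets the remaining.

blue


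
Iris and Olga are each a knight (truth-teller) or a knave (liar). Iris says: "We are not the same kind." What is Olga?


Iris says: "We are not the same kind."
Case 1: Iris is a Knight (truth-teller)
  Statement is true → they ARE different → Olga is a Knave
Case 2: Iris is a Knave (liar)
  Statement is false → they are NOT different → Olga is a Knave
In both cases, Olga is a Knave.

Knave


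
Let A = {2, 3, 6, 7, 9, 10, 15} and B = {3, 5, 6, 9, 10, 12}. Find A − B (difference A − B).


A = {2, 3, 6, 7, 9, 10, 15}
B = {3, 5, 6, 9, 10, 12}
Operation: difference A − B
In A but not B: 2, 7, 15

{2, 7, 15}


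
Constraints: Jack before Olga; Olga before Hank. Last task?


Constraints: Jack before Olga; Olga before Hank
The last task can have nothing scheduled after it, so it must never appear on the left of a 'before'.
Tasks appearing before some other task: Jack, Olga.
The only task not in that list is Hank → it is last.

Hank


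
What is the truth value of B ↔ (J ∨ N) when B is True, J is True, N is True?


B = True, J = True, N = True
Step 1: J ∨ N = True OR True = True
Step 2: B ↔ (True): true when both sides have same truth value.
Result: True ↔ True = True

True


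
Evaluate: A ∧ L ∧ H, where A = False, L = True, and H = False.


A = False, L = True, H = False
Step 1: A ∧ L = False AND True = False
Step 2: (False) ∧ H = (False) AND False = False
AND is true only when ALL operands are true.

False


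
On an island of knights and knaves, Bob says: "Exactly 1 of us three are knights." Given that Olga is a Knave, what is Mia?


Bob claims exactly 1 knights among Bob, Olga, Mia.
Given: Olga is a Knave.

Case 1: Bob is a Knight (tells truth)
  Then exactly 1 of the three are knights.
  Counting Bob, Olga: 1 knight(s) so far. Need 0 more → Mia = Knave.
Case 2: Bob is a Knave (lies)
  Then the count is NOT 1.
  If Mia = Knight, count = 1 = 1 → claim would be true, contradicts lie.
  If Mia = Knave, count = 0 ≠ 1 → lie confirmed ✓

Mia is a Knave.

Knave


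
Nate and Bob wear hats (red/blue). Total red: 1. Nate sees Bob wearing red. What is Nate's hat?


Total red = 1, Bob = red
Red accounted for: 1
Remaining for Nate: 0
Nate's hat is blue.

blue


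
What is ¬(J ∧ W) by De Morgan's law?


De Morgan's law: ¬(P ∧ Q) ≡ ¬P ∨ ¬Q
¬(J ∧ W) = ¬J ∨ ¬W

¬J ∨ ¬W


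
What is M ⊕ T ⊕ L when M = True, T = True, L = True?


M = True, T = True, L = True
Step 1: M ⊕ T = True XOR True = False
Step 2: False ⊕ L = False XOR True = True
XOR is true when an odd number of operands are true.

True


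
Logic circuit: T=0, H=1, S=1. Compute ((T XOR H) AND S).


T XOR H = 0^1 = 1
1 AND 1 = 1

1


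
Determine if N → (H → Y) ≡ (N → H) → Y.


Expression 1: N → (H → Y)
Expression 2: (N → H) → Y
Truth table (N H Y | Expr1 Expr2):
  T T T |   T     T
  T T F |   F     F
  T F T |   T     T
  T F F |   T     T
  F T T |   T     T
  F T F |   T     F   ← differ
  F F T |   T     T
  F F F |   T     F   ← differ
Counterexample: N=F, H=T, Y=F gives Expr1 = T but Expr2 = F, so the expressions are NOT logically equivalent.

No


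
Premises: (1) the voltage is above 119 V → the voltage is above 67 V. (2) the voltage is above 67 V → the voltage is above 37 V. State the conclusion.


Hypothetical syllogism: P → Q, Q → R ⊢ P → R
Premise 1: the voltage is above 119 V → the voltage is above 67 V
Premise 2: the voltage is above 67 V → the voltage is above 37 V
Chain the implications: the middle term (the voltage is above 67 V) links the two.
Conclusion: If the voltage is above 119 V, then the voltage is above 37 V.

If the voltage is above 119 V, then the voltage is above 37 V.


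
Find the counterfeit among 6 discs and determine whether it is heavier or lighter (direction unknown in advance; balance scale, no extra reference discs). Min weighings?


Let n = 6. 12 possibilities (n discs × lighter/heavier); each weighing has 3 outcomes.
Bound for k weighings: say the first weighing puts j discs on each pan. If it tips, the 2j weighed discs remain suspects (each with a known direction) and k-1 weighings give 3^(k-1) outcomes; 3^(k-1) is odd, so 2j ≤ 3^(k-1) - 1. If it balances, the n - 2j unweighed discs remain with direction unknown: 2(n - 2j) ≤ 3^(k-1) - 1 by the same parity argument. Adding, n ≤ (3^(k-1) - 1) + (3^(k-1) - 1)/2 = (3^k - 3)/2, and the classical three-group strategy achieves this (3 discs in 2 weighings, 12 in 3, 39 in 4, 120 in 5).
So we need the smallest k with (3^k - 3)/2 ≥ 6.
k = 2: (3^2 - 3)/2 = 3 < 6 ✗
k = 3: (3^3 - 3)/2 = 12 ≥ 6 ✓

3


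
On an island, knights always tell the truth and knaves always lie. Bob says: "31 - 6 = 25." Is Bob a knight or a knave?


Statement: "31 - 6 = 25."
Actual: 31 - 6 = 25
Claimed: 25
Statement is TRUE → Bob tells the truth → Knight

Knight


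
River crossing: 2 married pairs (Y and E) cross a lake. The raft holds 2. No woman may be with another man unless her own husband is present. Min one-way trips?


Label couples Y and E.
1. WY+WE → (far: WY,WE; near: HY,HE)
2. WY ←   (far: WE; near: HY,HE,WY)
3. HY+HE → (far: HY,HE,WE; near: WY)
4. HY ←   (far: HE,WE; near: HY,WY)  — HY returns, since WY is alone on near bank
5. HY+WY → (far: all four; near: empty)
Every state respects the constraint.
Minimum trips = 5

5


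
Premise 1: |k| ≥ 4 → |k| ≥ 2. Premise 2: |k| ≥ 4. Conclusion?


Modus ponens: P → Q, P ⊢ Q
P: |k| ≥ 4
Q: |k| ≥ 2
We have P → Q and P is true.
By modus ponens, Q must be true.

|k| ≥ 2


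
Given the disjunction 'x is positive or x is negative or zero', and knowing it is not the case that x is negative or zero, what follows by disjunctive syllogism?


Disjunctive syllogism: P ∨ Q, ¬P ⊢ Q
Disjunction: x is positive ∨ x is negative or zero
We know it is not the case that x is negative or zero.
By disjunctive syllogism, the other disjunct must be true.

x is positive


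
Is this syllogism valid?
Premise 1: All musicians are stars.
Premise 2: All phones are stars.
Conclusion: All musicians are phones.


Premise 1: All musicians are stars.
Premise 2: All phones are stars.
Conclusion: All musicians are phones.
Fallacy: undistributed middle. stars is predicate in both.
Counterexample: musicians and phones could be disjoint subsets of stars.

Invalid


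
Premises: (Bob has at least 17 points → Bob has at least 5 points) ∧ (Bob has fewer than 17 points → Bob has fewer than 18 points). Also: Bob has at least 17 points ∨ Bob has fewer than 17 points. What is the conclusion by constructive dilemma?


Constructive dilemma: (P → Q) ∧ (R → S), P ∨ R ⊢ Q ∨ S
Premise 1: Bob has at least 17 points → Bob has at least 5 points
Premise 2: Bob has fewer than 17 points → Bob has fewer than 18 points
Premise 3: Bob has at least 17 points ∨ Bob has fewer than 17 points
Case 1: Assuming Bob has at least 17 points, then by Premise 1, Bob has at least 5 points.
Case 2: Assuming Bob has fewer than 17 points, then by Premise 2, Bob has fewer than 18 points.
Since one of Bob has at least 17 points or Bob has fewer than 17 points must hold, we get Bob has at least 5 points or Bob has fewer than 18 points.

Bob has at least 5 points or Bob has fewer than 18 points.


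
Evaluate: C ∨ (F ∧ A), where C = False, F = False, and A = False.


C = False, F = False, A = False
Step 1: F ∧ A = False AND False = False
Step 2: C ∨ False = False OR False = False
AND evaluated first (higher precedence); then OR applied.

False


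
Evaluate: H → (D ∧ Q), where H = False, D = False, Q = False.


H = False, D = False, Q = False
Step 1: D ∧ Q = False AND False = False
Step 2: H → (False): false only when H=True and consequent=False.
Result: True

True


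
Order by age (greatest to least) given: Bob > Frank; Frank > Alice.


Constraints: Bob > Frank; Frank > Alice
Method: at each step, the next-highest is the one remaining person who never appears on the smaller side of a constraint between remaining people.
  Step 1: remaining {Frank, Alice, Bob}; on the smaller side: {Frank, Alice} → Bob is next (Bob > Frank).
  Step 2: remaining {Frank, Alice}; on the smaller side: {Alice} → Frank is next (Frank > Alice).
  Step 3: only Alice remains → lowest.
Final ranking (highest to lowest):

Bob > Frank > Alice


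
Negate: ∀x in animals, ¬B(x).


Original: ∀x ¬B(x)
Rule: ¬∀→∃, ¬∃→∀, negate predicate.
Negation: ∃x B(x)

∃x B(x)


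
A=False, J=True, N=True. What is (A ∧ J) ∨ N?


A = False, J = True, N = True
Expression: (A ∧ J) ∨ N
Step 1: A ∧ J = False AND True = False
Step 2: (False) ∨ N = False OR True = True

True


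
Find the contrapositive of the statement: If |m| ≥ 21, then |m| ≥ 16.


Original: If |m| ≥ 21, then |m| ≥ 16
Contrapositive: If ¬Q, then ¬P
Negate Q: not (|m| ≥ 16)
Negate P: not (|m| ≥ 21)

If not (|m| ≥ 16), then not (|m| ≥ 21).


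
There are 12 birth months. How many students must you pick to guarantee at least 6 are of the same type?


Pigeonhole: to guarantee k in one of n categories, need (k-1)×n + 1.
k = 6, n = 12
Minimum = (6-1) × 12 + 1 = 5 × 12 + 1

61


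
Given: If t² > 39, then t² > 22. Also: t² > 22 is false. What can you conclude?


Modus tollens: P → Q, ¬Q ⊢ ¬P
P: t² > 39
Q: t² > 22
We have P → Q and Q is false.
By modus tollens, P must be false.

It is not the case that t² > 39


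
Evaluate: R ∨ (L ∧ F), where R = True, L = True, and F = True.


R = True, L = True, F = True
Step 1: L ∧ F = True AND True = True
Step 2: R ∨ True = True OR True = True
AND evaluated first (higher precedence); then OR applied.

True


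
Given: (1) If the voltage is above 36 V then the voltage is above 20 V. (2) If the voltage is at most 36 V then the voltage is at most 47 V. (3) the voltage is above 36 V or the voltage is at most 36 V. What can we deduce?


Constructive dilemma: (P → Q) ∧ (R → S), P ∨ R ⊢ Q ∨ S
Premise 1: the voltage is above 36 V → the voltage is above 20 V
Premise 2: the voltage is at most 36 V → the voltage is at most 47 V
Premise 3: the voltage is above 36 V ∨ the voltage is at most 36 V
Case 1: Assuming the voltage is above 36 V, then by Premise 1, the voltage is above 20 V.
Case 2: Assuming the voltage is at most 36 V, then by Premise 2, the voltage is at most 47 V.
Since one of the voltage is above 36 V or the voltage is at most 36 V must hold, we get the voltage is above 20 V or the voltage is at most 47 V.

The voltage is above 20 V or the voltage is at most 47 V.


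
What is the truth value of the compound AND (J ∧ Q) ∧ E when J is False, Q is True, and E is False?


J = False, Q = True, E = False
Step 1: J ∧ Q = False AND True = False
Step 2: False ∧ E = False AND False = False
AND is true only when ALL operands are true.

False


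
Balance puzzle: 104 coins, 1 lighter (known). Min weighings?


Each weighing has 3 outcomes (left heavy / balance / right heavy), so k weighings distinguish at most 3^k cases; splitting into three near-equal groups achieves this.
Need 3^k ≥ 104: 3^4 = 81 < 104 ≤ 3^5 = 243
k = ⌈log₃(104)⌉ = 5

5


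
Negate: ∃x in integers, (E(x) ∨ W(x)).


Original: ∃x (E(x) ∨ W(x))
Rule: ¬∀→∃, ¬∃→∀, negate predicate.
Negation: ∀x (¬E(x) ∧ ¬W(x))

∀x (¬E(x) ∧ ¬W(x))


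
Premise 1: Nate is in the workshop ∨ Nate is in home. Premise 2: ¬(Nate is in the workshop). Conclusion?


Disjunctive syllogism: P ∨ Q, ¬P ⊢ Q
Disjunction: Nate is in the workshop ∨ Nate is in home
We know it is not the case that Nate is in the workshop.
By disjunctive syllogism, the other disjunct must be true.

Nate is in home


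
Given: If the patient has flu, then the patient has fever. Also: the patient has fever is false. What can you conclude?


Modus tollens: P → Q, ¬Q ⊢ ¬P
P: the patient has flu
Q: the patient has fever
We have P → Q and Q is false.
By modus tollens, P must be false.

It is not the case that the patient has flu


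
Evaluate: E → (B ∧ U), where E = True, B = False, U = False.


E = True, B = False, U = False
Step 1: B ∧ U = False AND False = False
Step 2: E → (False): false only when E=True and consequent=False.
Result: False

False


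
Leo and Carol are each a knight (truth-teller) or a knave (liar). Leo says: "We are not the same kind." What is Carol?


Leo says: "We are not the same kind."
Case 1: Leo is a Knight (truth-teller)
  Statement is true → they ARE different → Carol is a Knave
Case 2: Leo is a Knave (liar)
  Statement is false → they are NOT different → Carol is a Knave
In both cases, Carol is a Knave.

Knave


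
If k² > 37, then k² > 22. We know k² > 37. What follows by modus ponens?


Modus ponens: P → Q, P ⊢ Q
P: k² > 37
Q: k² > 22
We have P → Q and P is true.
By modus ponens, Q must be true.

k² > 22


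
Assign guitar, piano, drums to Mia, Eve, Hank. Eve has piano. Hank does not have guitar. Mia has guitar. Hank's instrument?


From clues:
  Mia → guitar
  Eve → piano
By elimination, Hank gets the remaining.

drums


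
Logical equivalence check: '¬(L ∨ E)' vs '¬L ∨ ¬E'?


Expression 1: ¬(L ∨ E)
Expression 2: ¬L ∨ ¬E
Truth table (L E | Expr1 Expr2):
  T T |   F     F
  T F |   F     T   ← differ
  F T |   F     T   ← differ
  F F |   T     T
Counterexample: L=T, E=F gives Expr1 = F but Expr2 = T, so the expressions are NOT logically equivalent.

No


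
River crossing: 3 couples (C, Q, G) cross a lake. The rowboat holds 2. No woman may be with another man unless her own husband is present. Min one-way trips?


Label couples C, Q, G (H = husband, W = wife).
Counting alone: 6 people, the rowboat carries 2 and someone must bring it back, so each round trip nets at most +1 on the far side until the last crossing → at least 9 trips. The jealousy constraint makes 9 impossible; the shortest valid schedule has 11:
1. WC+WQ →  (far: WC,WQ; near: HC,HQ,HG,WG)
2. WC ←       (far: WQ; near: HC,HQ,HG,WC,WG)
3. WC+WG →  (far: WC,WQ,WG; near: HC,HQ,HG)
4. WC ←       (far: WQ,WG; near: HC,HQ,HG,WC)
5. HQ+HG →  (far: HQ,WQ,HG,WG; near: HC,WC)
6. HQ+WQ ←  (far: HG,WG; near: HC,WC,HQ,WQ)
7. HC+HQ →  (far: HC,HQ,HG,WG; near: WC,WQ)
8. WG ←       (far: HC,HQ,HG; near: WC,WQ,WG)
9. WC+WQ →  (far: HC,WC,HQ,WQ,HG; near: WG)
10. HG ←      (far: HC,WC,HQ,WQ; near: HG,WG)
11. HG+WG → (far: all six; near: empty)
In every state each wife is either with her husband or with no other man.
Minimum trips = 11

11


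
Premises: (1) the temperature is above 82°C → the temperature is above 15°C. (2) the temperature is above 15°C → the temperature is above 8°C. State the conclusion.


Hypothetical syllogism: P → Q, Q → R ⊢ P → R
Premise 1: the temperature is above 82°C → the temperature is above 15°C
Premise 2: the temperature is above 15°C → the temperature is above 8°C
Chain the implications: the middle term (the temperature is above 15°C) links the two.
Conclusion: If the temperature is above 82°C, then the temperature is above 8°C.

If the temperature is above 82°C, then the temperature is above 8°C.


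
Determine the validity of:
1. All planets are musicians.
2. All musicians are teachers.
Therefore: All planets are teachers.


Premise 1: All planets are musicians.
Premise 2: All musicians are teachers.
Conclusion: All planets are teachers.
Barbara syllogism (AAA-1): All A are B, All B are C → All A are C.
Middle term (musicians) distributed in premise 2.

Valid


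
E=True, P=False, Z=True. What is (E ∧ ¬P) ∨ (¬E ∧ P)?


E = True, P = False, Z = True
Expression: (E ∧ ¬P) ∨ (¬E ∧ P)
Step 1: ¬P = NOT False = True
Step 2: E ∧ ¬P = True AND True = True
Step 3: ¬E = NOT True = False
Step 4: ¬E ∧ P = False AND False = False
Step 5: (True) ∨ (False) = True OR False = True

True


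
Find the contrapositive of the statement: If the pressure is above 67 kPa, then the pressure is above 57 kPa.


Original: If the pressure is above 67 kPa, then the pressure is above 57 kPa
Contrapositive: If ¬Q, then ¬P
Negate Q: not (the pressure is above 57 kPa)
Negate P: not (the pressure is above 67 kPa)

If not (the pressure is above 57 kPa), then not (the pressure is above 67 kPa).


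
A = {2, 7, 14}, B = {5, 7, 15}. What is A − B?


A = {2, 7, 14}
B = {5, 7, 15}
Operation: difference A − B
In A but not B: 2, 14

{2, 14}


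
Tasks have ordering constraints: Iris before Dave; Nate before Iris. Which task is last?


Constraints: Iris before Dave; Nate before Iris
The last task can have nothing scheduled after it, so it must never appear on the left of a 'before'.
Tasks appearing before some other task: Iris, Nate.
The only task not in that list is Dave → it is last.

Dave


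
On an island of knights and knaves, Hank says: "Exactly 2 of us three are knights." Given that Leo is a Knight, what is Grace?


Hank claims exactly 2 knights among Hank, Leo, Grace.
Given: Leo is a Knight.

Case 1: Hank is a Knight (tells truth)
  Then exactly 2 of the three are knights.
  Counting Hank, Leo: 2 knight(s) so far. Need 0 more → Grace = Knave.
Case 2: Hank is a Knave (lies)
  Then the count is NOT 2.
  If Grace = Knight, count = 2 = 2 → claim would be true, contradicts lie.
  If Grace = Knave, count = 1 ≠ 2 → lie confirmed ✓

Grace is a Knave.

Knave


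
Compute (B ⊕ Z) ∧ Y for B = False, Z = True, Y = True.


B = False, Z = True, Y = True
Step 1: B ⊕ Z = False XOR True = True
Step 2: True ∧ Y = True AND True = True
XOR true when exactly one of B,Z is true; then AND with Y.

True


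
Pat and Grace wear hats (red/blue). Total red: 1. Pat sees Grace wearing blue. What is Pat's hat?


Total red = 1, Grace = blue
Red accounted for: 0
Remaining for Pat: 1
Pat's hat is red.

red


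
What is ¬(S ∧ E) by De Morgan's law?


De Morgan's law: ¬(P ∧ Q) ≡ ¬P ∨ ¬Q
¬(S ∧ E) = ¬S ∨ ¬E

¬S ∨ ¬E


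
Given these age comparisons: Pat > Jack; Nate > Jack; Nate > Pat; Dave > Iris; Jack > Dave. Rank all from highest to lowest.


Constraints: Pat > Jack; Nate > Jack; Nate > Pat; Dave > Iris; Jack > Dave
Method: at each step, the next-highest is the one remaining person who never appears on the smaller side of a constraint between remaining people.
  Step 1: remaining {Dave, Pat, Nate, Iris, Jack}; on the smaller side: {Dave, Pat, Iris, Jack} → Nate is next (Nate > Jack; Nate > Pat).
  Step 2: remaining {Dave, Pat, Iris, Jack}; on the smaller side: {Dave, Iris, Jack} → Pat is next (Pat > Jack).
  Step 3: remaining {Dave, Iris, Jack}; on the smaller side: {Dave, Iris} → Jack is next (Jack > Dave).
  Step 4: remaining {Dave, Iris}; on the smaller side: {Iris} → Dave is next (Dave > Iris).
  Step 5: only Iris remains → lowest.
Final ranking (highest to lowest):

Nate > Pat > Jack > Dave > Iris


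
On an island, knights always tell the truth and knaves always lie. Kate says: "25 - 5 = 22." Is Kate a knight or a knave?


Statement: "25 - 5 = 22."
Actual: 25 - 5 = 20
Claimed: 22
Statement is FALSE → Kate lies → Knave

Knave


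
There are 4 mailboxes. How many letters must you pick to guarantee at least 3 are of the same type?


Pigeonhole: to guarantee k in one of n categories, need (k-1)×n + 1.
k = 3, n = 4
Minimum = (3-1) × 4 + 1 = 2 × 4 + 1

9


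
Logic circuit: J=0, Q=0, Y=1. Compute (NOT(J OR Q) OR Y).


J OR Q = 0
NOT(0) = 1
1 OR 1 = 1

1


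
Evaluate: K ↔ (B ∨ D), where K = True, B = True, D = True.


K = True, B = True, D = True
Step 1: B ∨ D = True OR True = True
Step 2: K ↔ (True): true when both sides have same truth value.
Result: True ↔ True = True

True


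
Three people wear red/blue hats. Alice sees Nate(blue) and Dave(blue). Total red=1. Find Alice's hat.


Total red = 1, seen red = 0
Own red = 1 - 0 = 1
Alice's hat is red.

red


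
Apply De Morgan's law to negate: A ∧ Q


De Morgan's law: ¬(P ∧ Q) ≡ ¬P ∨ ¬Q
¬(A ∧ Q) = ¬A ∨ ¬Q

¬A ∨ ¬Q


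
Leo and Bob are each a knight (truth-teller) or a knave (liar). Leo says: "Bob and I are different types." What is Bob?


Leo says: "Bob and I are different types."
Case 1: Leo is a Knight (truth-teller)
  Statement is true → they ARE different → Bob is a Knave
Case 2: Leo is a Knave (liar)
  Statement is false → they are NOT different → Bob is a Knave
In both cases, Bob is a Knave.

Knave


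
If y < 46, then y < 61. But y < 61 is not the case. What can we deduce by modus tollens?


Modus tollens: P → Q, ¬Q ⊢ ¬P
P: y < 46
Q: y < 61
We have P → Q and Q is false.
By modus tollens, P must be false.

It is not the case that y < 46


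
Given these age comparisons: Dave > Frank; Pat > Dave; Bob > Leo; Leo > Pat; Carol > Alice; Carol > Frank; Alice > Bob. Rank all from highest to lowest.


Constraints: Dave > Frank; Pat > Dave; Bob > Leo; Leo > Pat; Carol > Alice; Carol > Frank; Alice > Bob
Method: at each step, the next-highest is the one remaining person who never appears on the smaller side of a constraint between remaining people.
  Step 1: remaining {Dave, Bob, Frank, Leo, Pat, Alice, Carol}; on the smaller side: {Dave, Bob, Frank, Leo, Pat, Alice} → Carol is next (Carol > Alice; Carol > Frank).
  Step 2: remaining {Dave, Bob, Frank, Leo, Pat, Alice}; on the smaller side: {Dave, Bob, Frank, Leo, Pat} → Alice is next (Alice > Bob).
  Step 3: remaining {Dave, Bob, Frank, Leo, Pat}; on the smaller side: {Dave, Frank, Leo, Pat} → Bob is next (Bob > Leo).
  Step 4: remaining {Dave, Frank, Leo, Pat}; on the smaller side: {Dave, Frank, Pat} → Leo is next (Leo > Pat).
  Step 5: remaining {Dave, Frank, Pat}; on the smaller side: {Dave, Frank} → Pat is next (Pat > Dave).
  Step 6: remaining {Dave, Frank}; on the smaller side: {Frank} → Dave is next (Dave > Frank).
  Step 7: only Frank remains → lowest.
Final ranking (highest to lowest):

Carol > Alice > Bob > Leo > Pat > Dave > Frank


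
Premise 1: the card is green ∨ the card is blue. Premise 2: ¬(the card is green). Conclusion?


Disjunctive syllogism: P ∨ Q, ¬P ⊢ Q
Disjunction: the card is green ∨ the card is blue
We know it is not the case that the card is green.
By disjunctive syllogism, the other disjunct must be true.

The card is blue


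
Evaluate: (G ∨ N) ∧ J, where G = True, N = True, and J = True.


G = True, N = True, J = True
Step 1: G ∨ N = True OR True = True
Step 2: True ∧ J = True AND True = True
OR is true when at least one operand is true; AND requires both.

True


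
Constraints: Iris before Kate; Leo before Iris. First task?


Constraints: Iris before Kate; Leo before Iris
The first task can have nothing scheduled before it, so it must never appear on the right of a 'before'.
Tasks appearing after some 'before': Kate, Iris.
The only task not in that list is Leo → it is first.

Leo


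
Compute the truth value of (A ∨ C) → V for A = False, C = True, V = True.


A = False, C = True, V = True
Step 1: A ∨ C = False OR True = True
Step 2: (True) → V: false only when antecedent=True and V=False.
Result: True

True


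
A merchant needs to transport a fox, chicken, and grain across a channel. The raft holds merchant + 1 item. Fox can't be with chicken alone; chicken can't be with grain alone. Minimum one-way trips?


1. merchant+chicken → 2. merchant ← 3. merchant+fox → 4. merchant+chicken ← 5. merchant+grain → 6. merchant ← 7. merchant+chicken →
Minimum trips = 7

7


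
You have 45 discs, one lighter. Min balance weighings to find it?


Each weighing has 3 outcomes (left heavy / balance / right heavy), so k weighings distinguish at most 3^k cases; splitting into three near-equal groups achieves this.
Need 3^k ≥ 45: 3^3 = 27 < 45 ≤ 3^4 = 81
k = ⌈log₃(45)⌉ = 4

4


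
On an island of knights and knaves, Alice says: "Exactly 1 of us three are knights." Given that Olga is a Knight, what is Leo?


Alice claims exactly 1 knights among Alice, Olga, Leo.
Given: Olga is a Knight.

Case 1: Alice is a Knight (tells truth)
  Then exactly 1 of the three are knights.
  Counting Alice, Olga: 2 knight(s) so far. Need -1 more → impossible.
Case 2: Alice is a Knave (lies)
  Then the count is NOT 1.
  If Leo = Knave, count = 1 = 1 → claim would be true, contradicts lie.
  If Leo = Knight, count = 2 ≠ 1 → lie confirmed ✓

Leo is a Knight.

Knight


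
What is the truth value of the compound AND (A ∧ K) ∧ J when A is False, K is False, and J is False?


A = False, K = False, J = False
Step 1: A ∧ K = False AND False = False
Step 2: False ∧ J = False AND False = False
AND is true only when ALL operands are true.

False


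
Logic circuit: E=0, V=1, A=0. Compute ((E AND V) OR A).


E AND V = 0&1 = 0
0 OR 0 = 0

0


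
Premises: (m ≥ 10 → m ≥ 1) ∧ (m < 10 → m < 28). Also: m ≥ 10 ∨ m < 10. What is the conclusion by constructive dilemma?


Constructive dilemma: (P → Q) ∧ (R → S), P ∨ R ⊢ Q ∨ S
Premise 1: m ≥ 10 → m ≥ 1
Premise 2: m < 10 → m < 28
Premise 3: m ≥ 10 ∨ m < 10
Case 1: Assuming m ≥ 10, then by Premise 1, m ≥ 1.
Case 2: Assuming m < 10, then by Premise 2, m < 28.
Since one of m ≥ 10 or m < 10 must hold, we get m ≥ 1 or m < 28.

m ≥ 1 or m < 28.


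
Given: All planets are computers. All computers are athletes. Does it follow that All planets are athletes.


Premise 1: All planets are computers.
Premise 2: All computers are athletes.
Conclusion: All planets are athletes.
Barbara syllogism (AAA-1): All A are B, All B are C → All A are C.
Middle term (computers) distributed in premise 2.

Valid


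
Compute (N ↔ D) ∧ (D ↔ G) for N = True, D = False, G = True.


N = True, D = False, G = True
Step 1: N ↔ D is true when N and D have the same value. Result: False
Step 2: D ↔ G is true when D and G have the same value. Result: False
Step 3: False ∧ False = False

False


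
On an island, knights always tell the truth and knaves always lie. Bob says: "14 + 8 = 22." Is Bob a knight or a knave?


Statement: "14 + 8 = 22."
Actual: 14 + 8 = 22
Claimed: 22
Statement is TRUE → Bob tells the truth → Knight

Knight


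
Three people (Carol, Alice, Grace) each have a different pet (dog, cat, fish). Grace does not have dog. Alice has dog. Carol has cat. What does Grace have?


From clues:
  Alice → dog
  Carol → cat
By elimination, Grace gets the remaining.

fish


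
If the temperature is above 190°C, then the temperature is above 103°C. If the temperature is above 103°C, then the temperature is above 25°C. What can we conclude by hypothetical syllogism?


Hypothetical syllogism: P → Q, Q → R ⊢ P → R
Premise 1: the temperature is above 190°C → the temperature is above 103°C
Premise 2: the temperature is above 103°C → the temperature is above 25°C
Chain the implications: the middle term (the temperature is above 103°C) links the two.
Conclusion: If the temperature is above 190°C, then the temperature is above 25°C.

If the temperature is above 190°C, then the temperature is above 25°C.


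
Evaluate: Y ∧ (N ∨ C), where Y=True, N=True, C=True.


Y = True, N = True, C = True
Expression: Y ∧ (N ∨ C)
Step 1: N ∨ C = True OR True = True
Step 2: Y ∧ (True) = True AND True = True

True


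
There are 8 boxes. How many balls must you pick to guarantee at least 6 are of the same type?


Pigeonhole: to guarantee k in one of n categories, need (k-1)×n + 1.
k = 6, n = 8
Minimum = (6-1) × 8 + 1 = 5 × 8 + 1

41


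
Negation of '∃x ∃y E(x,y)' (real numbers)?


Original: ∃x ∃y E(x,y)
Rule: ¬∀→∃, ¬∃→∀, negate predicate.
Negation: ∀x ∀y ¬E(x,y)

∀x ∀y ¬E(x,y)


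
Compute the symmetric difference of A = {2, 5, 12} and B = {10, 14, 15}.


A = {2, 5, 12}
B = {10, 14, 15}
Operation: symmetric difference
In A only: [2, 5, 12], in B only: [10, 14, 15]

{2, 5, 10, 12, 14, 15}


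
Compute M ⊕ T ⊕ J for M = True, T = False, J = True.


M = True, T = False, J = True
Step 1: M ⊕ T = True XOR False = True
Step 2: True ⊕ J = True XOR True = False
XOR is true when an odd number of operands are true.

False


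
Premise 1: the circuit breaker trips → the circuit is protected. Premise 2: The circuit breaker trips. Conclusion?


Modus ponens: P → Q, P ⊢ Q
P: the circuit breaker trips
Q: the circuit is protected
We have P → Q and P is true.
By modus ponens, Q must be true.

The circuit is protected


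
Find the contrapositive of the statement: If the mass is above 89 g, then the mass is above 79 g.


Original: If the mass is above 89 g, then the mass is above 79 g
Contrapositive: If ¬Q, then ¬P
Negate Q: not (the mass is above 79 g)
Negate P: not (the mass is above 89 g)

If not (the mass is above 79 g), then not (the mass is above 89 g).


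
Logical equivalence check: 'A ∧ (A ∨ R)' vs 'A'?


Expression 1: A ∧ (A ∨ R)
Expression 2: A
Truth table (A R | Expr1 Expr2):
  T T |   T     T
  T F |   T     T
  F T |   F     F
  F F |   F     F
All 4 rows agree, so the expressions are logically equivalent.

Yes


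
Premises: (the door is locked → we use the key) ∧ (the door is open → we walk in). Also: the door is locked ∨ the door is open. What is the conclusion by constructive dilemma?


Constructive dilemma: (P → Q) ∧ (R → S), P ∨ R ⊢ Q ∨ S
Premise 1: the door is locked → we use the key
Premise 2: the door is open → we walk in
Premise 3: the door is locked ∨ the door is open
Case 1: Assuming the door is locked, then by Premise 1, we use the key.
Case 2: Assuming the door is open, then by Premise 2, we walk in.
Since one of the door is locked or the door is open must hold, we get we use the key or we walk in.

We use the key or we walk in.


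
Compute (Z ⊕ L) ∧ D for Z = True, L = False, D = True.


Z = True, L = False, D = True
Step 1: Z ⊕ L = True XOR False = True
Step 2: True ∧ D = True AND True = True
XOR true when exactly one of Z,L is true; then AND with D.

True


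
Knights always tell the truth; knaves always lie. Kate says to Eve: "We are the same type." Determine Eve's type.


Kate says: "We are the same type."
Case 1: Kate is a Knight (truth-teller)
  Statement is true → they ARE the same → Eve is also a Knight
Case 2: Kate is a Knave (liar)
  Statement is false → they are NOT the same → Eve is a Knight
In both cases, Eve is a Knight.

Knight


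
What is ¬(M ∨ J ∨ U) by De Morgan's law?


De Morgan's law: ¬(P ∨ Q ∨ R) ≡ ¬P ∧ ¬Q ∧ ¬R
¬(M ∨ J ∨ U) = ¬M ∧ ¬J ∧ ¬U

¬M ∧ ¬J ∧ ¬U


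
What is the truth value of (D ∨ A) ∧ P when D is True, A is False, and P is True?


D = True, A = False, P = True
Step 1: D ∨ A = True OR False = True
Step 2: True ∧ P = True AND True = True
OR is true when at least one operand is true; AND requires both.

True


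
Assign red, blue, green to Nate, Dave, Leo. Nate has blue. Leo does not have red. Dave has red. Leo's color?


From clues:
  Nate → blue
  Dave → red
By elimination, Leo gets the remaining.

green


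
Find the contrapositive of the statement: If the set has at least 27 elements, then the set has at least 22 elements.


Original: If the set has at least 27 elements, then the set has at least 22 elements
Contrapositive: If ¬Q, then ¬P
Negate Q: not (the set has at least 22 elements)
Negate P: not (the set has at least 27 elements)

If not (the set has at least 22 elements), then not (the set has at least 27 elements).


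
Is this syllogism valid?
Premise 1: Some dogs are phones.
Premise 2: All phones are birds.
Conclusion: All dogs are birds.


Premise 1: Some dogs are phones.
Premise 2: All phones are birds.
Conclusion: All dogs are birds.
Fallacy: illicit minor. The minor term (dogs) is distributed in the conclusion ('All dogs ...') but undistributed in its premise ('Some dogs are phones' doesn't cover all dogs).
Only 'Some dogs are birds' follows, not 'All'.

Invalid


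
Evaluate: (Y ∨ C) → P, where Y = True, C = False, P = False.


Y = True, C = False, P = False
Step 1: Y ∨ C = True OR False = True
Step 2: (True) → P: false only when antecedent=True and P=False.
Result: False

False


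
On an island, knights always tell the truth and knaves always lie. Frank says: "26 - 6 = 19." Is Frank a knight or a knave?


Statement: "26 - 6 = 19."
Actual: 26 - 6 = 20
Claimed: 19
Statement is FALSE → Frank lies → Knave

Knave


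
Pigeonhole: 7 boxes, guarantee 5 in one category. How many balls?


Pigeonhole: to guarantee k in one of n categories, need (k-1)×n + 1.
k = 5, n = 7
Minimum = (5-1) × 7 + 1 = 4 × 7 + 1

29


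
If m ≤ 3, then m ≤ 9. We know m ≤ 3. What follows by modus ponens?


Modus ponens: P → Q, P ⊢ Q
P: m ≤ 3
Q: m ≤ 9
We have P → Q and P is true.
By modus ponens, Q must be true.

m ≤ 9


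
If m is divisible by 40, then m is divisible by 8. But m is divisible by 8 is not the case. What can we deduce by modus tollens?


Modus tollens: P → Q, ¬Q ⊢ ¬P
P: m is divisible by 40
Q: m is divisible by 8
We have P → Q and Q is false.
By modus tollens, P must be false.

It is not the case that m is divisible by 40


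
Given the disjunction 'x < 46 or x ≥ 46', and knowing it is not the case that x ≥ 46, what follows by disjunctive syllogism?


Disjunctive syllogism: P ∨ Q, ¬P ⊢ Q
Disjunction: x < 46 ∨ x ≥ 46
We know it is not the case that x ≥ 46.
By disjunctive syllogism, the other disjunct must be true.

x < 46


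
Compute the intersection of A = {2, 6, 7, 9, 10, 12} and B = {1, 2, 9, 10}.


A = {2, 6, 7, 9, 10, 12}
B = {1, 2, 9, 10}
Operation: intersection
Elements in both: 2, 9, 10

{2, 9, 10}


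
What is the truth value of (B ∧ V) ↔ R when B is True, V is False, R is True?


B = True, V = False, R = True
Step 1: B ∧ V = True AND False = False
Step 2: (False) ↔ R: true when both sides have same truth value.
Result: False ↔ True = False

False


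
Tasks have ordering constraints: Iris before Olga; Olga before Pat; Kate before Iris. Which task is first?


Constraints: Iris before Olga; Olga before Pat; Kate before Iris
The first task can have nothing scheduled before it, so it must never appear on the right of a 'before'.
Tasks appearing after some 'before': Olga, Pat, Iris.
The only task not in that list is Kate → it is first.

Kate


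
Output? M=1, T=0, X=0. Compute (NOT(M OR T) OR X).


M OR T = 1
NOT(1) = 0
0 OR 0 = 0

0


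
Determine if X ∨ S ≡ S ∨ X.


Expression 1: X ∨ S
Expression 2: S ∨ X
Truth table (X S | Expr1 Expr2):
  T T |   T     T
  T F |   T     T
  F T |   T     T
  F F |   F     F
All 4 rows agree, so the expressions are logically equivalent.

Yes


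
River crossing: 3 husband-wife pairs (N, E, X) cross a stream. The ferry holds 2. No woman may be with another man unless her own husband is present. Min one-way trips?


Label couples N, E, X (H = husband, W = wife).
Counting alone: 6 people, the ferry carries 2 and someone must bring it back, so each round trip nets at most +1 on the far side until the last crossing → at least 9 trips. The jealousy constraint makes 9 impossible; the shortest valid schedule has 11:
1. WN+WE →  (far: WN,WE; near: HN,HE,HX,WX)
2. WN ←       (far: WE; near: HN,HE,HX,WN,WX)
3. WN+WX →  (far: WN,WE,WX; near: HN,HE,HX)
4. WN ←       (far: WE,WX; near: HN,HE,HX,WN)
5. HE+HX →  (far: HE,WE,HX,WX; near: HN,WN)
6. HE+WE ←  (far: HX,WX; near: HN,WN,HE,WE)
7. HN+HE →  (far: HN,HE,HX,WX; near: WN,WE)
8. WX ←       (far: HN,HE,HX; near: WN,WE,WX)
9. WN+WE →  (far: HN,WN,HE,WE,HX; near: WX)
10. HX ←      (far: HN,WN,HE,WE; near: HX,WX)
11. HX+WX → (far: all six; near: empty)
In every state each wife is either with her husband or with no other man.
Minimum trips = 11

11


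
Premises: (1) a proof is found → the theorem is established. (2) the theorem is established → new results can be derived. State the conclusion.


Hypothetical syllogism: P → Q, Q → R ⊢ P → R
Premise 1: a proof is found → the theorem is established
Premise 2: the theorem is established → new results can be derived
Chain the implications: the middle term (the theorem is established) links the two.
Conclusion: If a proof is found, then new results can be derived.

If a proof is found, then new results can be derived.


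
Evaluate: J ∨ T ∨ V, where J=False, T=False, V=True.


J = False, T = False, V = True
Expression: J ∨ T ∨ V
Step 1: J ∨ T = False OR False = False
Step 2: (False) ∨ V = False OR True = True

True


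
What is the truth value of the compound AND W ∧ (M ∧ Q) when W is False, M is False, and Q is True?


W = False, M = False, Q = True
Step 1: M ∧ Q = False AND True = False
Step 2: W ∧ False = False AND False = False
AND is true only when ALL operands are true.

False


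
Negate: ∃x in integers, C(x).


Original: ∃x C(x)
Rule: ¬∀→∃, ¬∃→∀, negate predicate.
Negation: ∀x ¬C(x)

∀x ¬C(x)


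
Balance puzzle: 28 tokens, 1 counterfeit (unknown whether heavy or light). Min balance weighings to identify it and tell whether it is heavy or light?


Let n = 28. 56 possibilities (n tokens × lighter/heavier); each weighing has 3 outcomes.
Bound for k weighings: say the first weighing puts j tokens on each pan. If it tips, the 2j weighed tokens remain suspects (each with a known direction) and k-1 weighings give 3^(k-1) outcomes; 3^(k-1) is odd, so 2j ≤ 3^(k-1) - 1. If it balances, the n - 2j unweighed tokens remain with direction unknown: 2(n - 2j) ≤ 3^(k-1) - 1 by the same parity argument. Adding, n ≤ (3^(k-1) - 1) + (3^(k-1) - 1)/2 = (3^k - 3)/2, and the classical three-group strategy achieves this (3 tokens in 2 weighings, 12 in 3, 39 in 4, 120 in 5).
So we need the smallest k with (3^k - 3)/2 ≥ 28.
k = 3: (3^3 - 3)/2 = 12 < 28 ✗
k = 4: (3^4 - 3)/2 = 39 ≥ 28 ✓

4


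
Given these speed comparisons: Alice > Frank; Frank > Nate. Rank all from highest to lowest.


Constraints: Alice > Frank; Frank > Nate
Method: at each step, the next-highest is the one remaining person who never appears on the smaller side of a constraint between remaining people.
  Step 1: remaining {Frank, Nate, Alice}; on the smaller side: {Frank, Nate} → Alice is next (Alice > Frank).
  Step 2: remaining {Frank, Nate}; on the smaller side: {Nate} → Frank is next (Frank > Nate).
  Step 3: only Nate remains → lowest.
Final ranking (highest to lowest):

Alice > Frank > Nate
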